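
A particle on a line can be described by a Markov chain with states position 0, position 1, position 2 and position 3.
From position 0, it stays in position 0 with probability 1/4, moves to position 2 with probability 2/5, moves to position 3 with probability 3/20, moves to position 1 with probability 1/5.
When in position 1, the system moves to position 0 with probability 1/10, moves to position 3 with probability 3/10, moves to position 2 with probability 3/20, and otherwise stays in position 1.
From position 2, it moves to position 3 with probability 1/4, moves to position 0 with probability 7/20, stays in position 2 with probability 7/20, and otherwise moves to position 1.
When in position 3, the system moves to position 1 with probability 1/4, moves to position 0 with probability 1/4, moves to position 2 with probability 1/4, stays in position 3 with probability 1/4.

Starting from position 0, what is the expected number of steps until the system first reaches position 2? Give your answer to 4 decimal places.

3.3585

Let t(s) be the expected number of steps to first reach position 2 from state s, with t(position 2) = 0. Conditioning on the first step:
t(position 0) = 1 + 0.25·t(position 0) + 0.2·t(position 1) + 0.15·t(position 3)
t(position 1) = 1 + 0.1·t(position 0) + 0.45·t(position 1) + 0.3·t(position 3)
t(position 3) = 1 + 0.25·t(position 0) + 0.25·t(position 1) + 0.25·t(position 3)
Solving: t(position 0) = 3.3585, t(position 1) = 4.6038, t(position 3) = 3.9874.
Expected steps from position 0 to position 2: 3.3585.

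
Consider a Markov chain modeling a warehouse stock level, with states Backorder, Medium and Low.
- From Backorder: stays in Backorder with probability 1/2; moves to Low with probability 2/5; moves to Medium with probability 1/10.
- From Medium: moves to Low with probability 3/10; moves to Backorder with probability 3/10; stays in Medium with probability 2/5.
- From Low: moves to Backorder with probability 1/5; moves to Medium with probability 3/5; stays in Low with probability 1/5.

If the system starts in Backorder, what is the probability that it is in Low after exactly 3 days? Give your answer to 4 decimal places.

Propagate the distribution vector 3 days from Backorder.
After 0 days: (1.0000, 0.0000, 0.0000)
After 1 day: (0.5000, 0.1000, 0.4000)
After 2 days: (0.3600, 0.3300, 0.3100)
After 3 days: (0.3410, 0.3540, 0.3050)
P(in Low after 3 days) = 0.3050

0.3050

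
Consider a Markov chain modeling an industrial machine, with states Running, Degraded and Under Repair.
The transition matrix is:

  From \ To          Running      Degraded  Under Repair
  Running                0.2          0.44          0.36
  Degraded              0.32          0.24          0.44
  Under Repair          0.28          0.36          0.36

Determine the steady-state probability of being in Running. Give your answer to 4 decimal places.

0.2719

Let the stationary distribution be π with π = πP and π_1 + π_2 + π_3 = 1.
π_1 = 0.2·π_1 + 0.32·π_2 + 0.28·π_3
π_2 = 0.44·π_1 + 0.24·π_2 + 0.36·π_3
Solving with the normalization constraint gives π = (0.2719, 0.3408, 0.3873).
So the stationary probability of Running is 0.2719.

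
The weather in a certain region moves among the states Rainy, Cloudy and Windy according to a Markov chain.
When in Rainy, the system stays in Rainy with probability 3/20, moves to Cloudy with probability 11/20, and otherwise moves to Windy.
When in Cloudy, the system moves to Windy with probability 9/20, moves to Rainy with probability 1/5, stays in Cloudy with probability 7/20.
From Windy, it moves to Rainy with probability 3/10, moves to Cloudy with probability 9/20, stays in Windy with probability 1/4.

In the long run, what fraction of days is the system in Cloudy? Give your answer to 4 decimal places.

Let the stationary distribution be π with π = πP and π_1 + π_2 + π_3 = 1.
π_1 = 0.15·π_1 + 0.2·π_2 + 0.3·π_3
π_2 = 0.55·π_1 + 0.35·π_2 + 0.45·π_3
Solving with the normalization constraint gives π = (0.2235, 0.4294, 0.3471).
So the stationary probability of Cloudy is 0.4294.

0.4294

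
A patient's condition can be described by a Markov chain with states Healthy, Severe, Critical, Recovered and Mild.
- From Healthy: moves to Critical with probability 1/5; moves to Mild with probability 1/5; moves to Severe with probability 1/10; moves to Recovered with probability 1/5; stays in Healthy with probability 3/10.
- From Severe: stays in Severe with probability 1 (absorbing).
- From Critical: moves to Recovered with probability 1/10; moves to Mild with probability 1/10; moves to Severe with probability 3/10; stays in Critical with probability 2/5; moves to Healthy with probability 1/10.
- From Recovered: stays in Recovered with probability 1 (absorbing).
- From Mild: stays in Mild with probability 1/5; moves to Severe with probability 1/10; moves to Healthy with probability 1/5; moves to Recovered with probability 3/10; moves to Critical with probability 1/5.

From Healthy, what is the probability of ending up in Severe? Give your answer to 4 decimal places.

Let h(s) be the probability of absorption at Severe starting from transient state s. Then h(Severe) = 1 and h(Recovered) = 0. By first-step analysis:
h(Healthy) = 0.3·h(Healthy) + 0.1·1 + 0.2·h(Critical) + 0.2·0 + 0.2·h(Mild)
h(Critical) = 0.1·h(Healthy) + 0.3·1 + 0.4·h(Critical) + 0.1·0 + 0.1·h(Mild)
h(Mild) = 0.2·h(Healthy) + 0.1·1 + 0.2·h(Critical) + 0.3·0 + 0.2·h(Mild)
Solving: h(Healthy) = 0.4380, h(Critical) = 0.6387, h(Mild) = 0.3942.
Starting from Healthy, the probability is 0.4380.

0.4380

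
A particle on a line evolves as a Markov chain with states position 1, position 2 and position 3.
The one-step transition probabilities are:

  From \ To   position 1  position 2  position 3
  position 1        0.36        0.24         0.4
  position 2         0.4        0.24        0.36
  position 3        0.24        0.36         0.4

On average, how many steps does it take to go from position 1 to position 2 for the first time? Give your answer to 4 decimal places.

3.4722

Let t(s) be the expected number of steps to first reach position 2 from state s, with t(position 2) = 0. Conditioning on the first step:
t(position 1) = 1 + 0.36·t(position 1) + 0.4·t(position 3)
t(position 3) = 1 + 0.24·t(position 1) + 0.4·t(position 3)
Solving: t(position 1) = 3.4722, t(position 3) = 3.0556.
Expected steps from position 1 to position 2: 3.4722.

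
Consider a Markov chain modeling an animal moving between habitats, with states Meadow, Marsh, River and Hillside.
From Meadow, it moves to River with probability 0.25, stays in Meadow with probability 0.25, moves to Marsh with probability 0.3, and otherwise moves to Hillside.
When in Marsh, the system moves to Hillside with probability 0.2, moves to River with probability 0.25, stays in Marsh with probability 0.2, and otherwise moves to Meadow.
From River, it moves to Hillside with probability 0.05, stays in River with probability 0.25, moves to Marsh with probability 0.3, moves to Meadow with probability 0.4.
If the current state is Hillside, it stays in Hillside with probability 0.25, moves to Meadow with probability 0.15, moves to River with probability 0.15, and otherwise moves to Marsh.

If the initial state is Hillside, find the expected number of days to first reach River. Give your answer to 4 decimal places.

Let t(s) be the expected number of days to first reach River from state s, with t(River) = 0. Conditioning on the first day:
t(Meadow) = 1 + 0.25·t(Meadow) + 0.3·t(Marsh) + 0.2·t(Hillside)
t(Marsh) = 1 + 0.35·t(Meadow) + 0.2·t(Marsh) + 0.2·t(Hillside)
t(Hillside) = 1 + 0.15·t(Meadow) + 0.45·t(Marsh) + 0.25·t(Hillside)
Solving: t(Meadow) = 4.3678, t(Marsh) = 4.3678, t(Hillside) = 4.8276.
Expected days from Hillside to River: 4.8276.

4.8276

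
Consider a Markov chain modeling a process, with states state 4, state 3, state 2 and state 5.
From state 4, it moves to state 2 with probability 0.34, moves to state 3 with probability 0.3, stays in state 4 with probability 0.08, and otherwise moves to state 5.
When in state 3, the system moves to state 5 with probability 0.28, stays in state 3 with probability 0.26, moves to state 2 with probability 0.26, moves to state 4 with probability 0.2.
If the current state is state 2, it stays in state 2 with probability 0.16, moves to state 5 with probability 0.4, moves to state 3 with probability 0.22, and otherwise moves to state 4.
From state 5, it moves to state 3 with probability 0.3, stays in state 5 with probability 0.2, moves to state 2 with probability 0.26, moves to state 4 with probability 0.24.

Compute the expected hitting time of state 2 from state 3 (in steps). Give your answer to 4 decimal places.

3.6360

Let t(s) be the expected number of steps to first reach state 2 from state s, with t(state 2) = 0. Conditioning on the first step:
t(state 4) = 1 + 0.08·t(state 4) + 0.3·t(state 3) + 0.28·t(state 5)
t(state 3) = 1 + 0.2·t(state 4) + 0.26·t(state 3) + 0.28·t(state 5)
t(state 5) = 1 + 0.24·t(state 4) + 0.3·t(state 3) + 0.2·t(state 5)
Solving: t(state 4) = 3.3763, t(state 3) = 3.6360, t(state 5) = 3.6264.
Expected steps from state 3 to state 2: 3.6360.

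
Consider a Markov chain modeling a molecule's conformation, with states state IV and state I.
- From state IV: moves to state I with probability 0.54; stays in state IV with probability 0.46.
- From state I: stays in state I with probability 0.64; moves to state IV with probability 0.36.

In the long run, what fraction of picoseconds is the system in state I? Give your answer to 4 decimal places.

Let the stationary distribution be π with π = πP and π_1 + π_2 = 1.
π_1 = 0.46·π_1 + 0.36·π_2
Solving with the normalization constraint gives π = (0.4000, 0.6000).
So the stationary probability of state I is 0.6000.

0.6000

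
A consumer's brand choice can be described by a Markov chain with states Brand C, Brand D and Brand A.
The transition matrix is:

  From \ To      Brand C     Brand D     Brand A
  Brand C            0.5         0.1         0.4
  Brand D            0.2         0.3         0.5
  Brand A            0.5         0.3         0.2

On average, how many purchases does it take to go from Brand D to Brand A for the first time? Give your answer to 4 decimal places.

2.1212

Let t(s) be the expected number of purchases to first reach Brand A from state s, with t(Brand A) = 0. Conditioning on the first purchase:
t(Brand C) = 1 + 0.5·t(Brand C) + 0.1·t(Brand D)
t(Brand D) = 1 + 0.2·t(Brand C) + 0.3·t(Brand D)
Solving: t(Brand C) = 2.4242, t(Brand D) = 2.1212.
Expected purchases from Brand D to Brand A: 2.1212.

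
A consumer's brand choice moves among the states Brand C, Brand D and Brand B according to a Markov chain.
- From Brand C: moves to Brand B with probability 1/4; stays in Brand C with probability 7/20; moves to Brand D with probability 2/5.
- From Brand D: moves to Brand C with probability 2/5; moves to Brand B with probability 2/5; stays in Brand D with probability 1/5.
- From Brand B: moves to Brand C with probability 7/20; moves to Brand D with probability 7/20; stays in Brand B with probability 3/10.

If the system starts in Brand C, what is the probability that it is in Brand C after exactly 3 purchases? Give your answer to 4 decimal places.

Propagate the distribution vector 3 purchases from Brand C.
After 0 purchases: (1.0000, 0.0000, 0.0000)
After 1 purchase: (0.3500, 0.4000, 0.2500)
After 2 purchases: (0.3700, 0.3075, 0.3225)
After 3 purchases: (0.3654, 0.3224, 0.3123)
P(in Brand C after 3 purchases) = 0.3654

0.3654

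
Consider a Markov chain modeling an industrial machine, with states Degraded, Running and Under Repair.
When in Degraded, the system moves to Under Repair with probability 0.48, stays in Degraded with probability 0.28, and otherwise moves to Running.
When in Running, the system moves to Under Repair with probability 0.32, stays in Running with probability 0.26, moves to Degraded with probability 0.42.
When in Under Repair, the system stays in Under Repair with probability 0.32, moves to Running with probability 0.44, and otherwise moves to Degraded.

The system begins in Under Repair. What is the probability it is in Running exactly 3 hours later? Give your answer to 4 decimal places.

0.3179

Propagate the distribution vector 3 hours from Under Repair.
After 0 hours: (0.0000, 0.0000, 1.0000)
After 1 hour: (0.2400, 0.4400, 0.3200)
After 2 hours: (0.3288, 0.3128, 0.3584)
After 3 hours: (0.3095, 0.3179, 0.3726)
P(in Running after 3 hours) = 0.3179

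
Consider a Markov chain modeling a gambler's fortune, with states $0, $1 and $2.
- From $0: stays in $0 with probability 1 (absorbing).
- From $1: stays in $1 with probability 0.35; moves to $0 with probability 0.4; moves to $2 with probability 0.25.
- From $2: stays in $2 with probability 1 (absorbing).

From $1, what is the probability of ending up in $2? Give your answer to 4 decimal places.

0.3846

Let h(s) be the probability of absorption at $2 starting from transient state s. Then h($2) = 1 and h($0) = 0. By first-step analysis:
h($1) = 0.4·0 + 0.35·h($1) + 0.25·1
Solving: h($1) = 0.3846.
Starting from $1, the probability is 0.3846.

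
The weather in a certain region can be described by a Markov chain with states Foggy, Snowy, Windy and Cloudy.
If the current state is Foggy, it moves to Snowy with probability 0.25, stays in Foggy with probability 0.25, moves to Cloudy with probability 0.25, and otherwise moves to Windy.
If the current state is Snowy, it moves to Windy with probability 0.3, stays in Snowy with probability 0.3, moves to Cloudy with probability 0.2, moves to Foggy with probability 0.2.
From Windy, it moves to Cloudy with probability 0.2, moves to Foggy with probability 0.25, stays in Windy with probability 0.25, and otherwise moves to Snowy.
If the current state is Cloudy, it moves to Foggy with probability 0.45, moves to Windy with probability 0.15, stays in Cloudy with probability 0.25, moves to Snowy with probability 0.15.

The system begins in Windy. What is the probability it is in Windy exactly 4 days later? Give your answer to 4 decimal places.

Propagate the distribution vector 4 days from Windy.
After 0 days: (0.0000, 0.0000, 1.0000, 0.0000)
After 1 day: (0.2500, 0.3000, 0.2500, 0.2000)
After 2 days: (0.2750, 0.2575, 0.2450, 0.2225)
After 3 days: (0.2816, 0.2529, 0.2406, 0.2249)
After 4 days: (0.2823, 0.2522, 0.2402, 0.2253)
P(in Windy after 4 days) = 0.2402

0.2402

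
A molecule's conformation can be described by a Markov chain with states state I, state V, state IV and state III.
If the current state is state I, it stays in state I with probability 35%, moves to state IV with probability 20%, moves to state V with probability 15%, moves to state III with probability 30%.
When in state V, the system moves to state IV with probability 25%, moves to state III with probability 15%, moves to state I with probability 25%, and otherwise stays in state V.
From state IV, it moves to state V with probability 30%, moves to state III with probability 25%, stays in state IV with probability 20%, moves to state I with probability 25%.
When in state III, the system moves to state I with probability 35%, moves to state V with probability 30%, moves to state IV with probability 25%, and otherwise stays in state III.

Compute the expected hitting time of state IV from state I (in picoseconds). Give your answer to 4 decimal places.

4.4940

Let t(s) be the expected number of picoseconds to first reach state IV from state s, with t(state IV) = 0. Conditioning on the first picosecond:
t(state I) = 1 + 0.35·t(state I) + 0.15·t(state V) + 0.3·t(state III)
t(state V) = 1 + 0.25·t(state I) + 0.35·t(state V) + 0.15·t(state III)
t(state III) = 1 + 0.35·t(state I) + 0.3·t(state V) + 0.1·t(state III)
Solving: t(state I) = 4.4940, t(state V) = 4.2539, t(state III) = 4.2767.
Expected picoseconds from state I to state IV: 4.4940.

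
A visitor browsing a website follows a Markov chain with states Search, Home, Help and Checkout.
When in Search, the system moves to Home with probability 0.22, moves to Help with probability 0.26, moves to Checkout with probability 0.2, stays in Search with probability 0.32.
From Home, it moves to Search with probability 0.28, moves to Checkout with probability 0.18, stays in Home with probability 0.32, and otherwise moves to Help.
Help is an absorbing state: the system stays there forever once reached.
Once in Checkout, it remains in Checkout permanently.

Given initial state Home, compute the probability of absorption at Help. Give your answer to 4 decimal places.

0.5549

Let h(s) be the probability of absorption at Help starting from transient state s. Then h(Help) = 1 and h(Checkout) = 0. By first-step analysis:
h(Search) = 0.32·h(Search) + 0.22·h(Home) + 0.26·1 + 0.2·0
h(Home) = 0.28·h(Search) + 0.32·h(Home) + 0.22·1 + 0.18·0
Solving: h(Search) = 0.5619, h(Home) = 0.5549.
Starting from Home, the probability is 0.5549.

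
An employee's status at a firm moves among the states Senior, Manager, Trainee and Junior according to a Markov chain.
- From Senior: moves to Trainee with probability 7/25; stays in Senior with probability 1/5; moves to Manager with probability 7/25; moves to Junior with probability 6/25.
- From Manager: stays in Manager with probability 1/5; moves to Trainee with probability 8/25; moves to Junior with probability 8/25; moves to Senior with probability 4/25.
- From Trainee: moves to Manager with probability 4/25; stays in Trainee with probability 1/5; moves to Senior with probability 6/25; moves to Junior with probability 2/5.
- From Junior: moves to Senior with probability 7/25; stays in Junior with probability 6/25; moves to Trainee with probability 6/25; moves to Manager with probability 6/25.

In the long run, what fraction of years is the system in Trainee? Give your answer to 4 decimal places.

0.2563

Let the stationary distribution be π with π = πP and π_1 + π_2 + π_3 + π_4 = 1.
π_1 = 0.2·π_1 + 0.16·π_2 + 0.24·π_3 + 0.28·π_4
π_2 = 0.28·π_1 + 0.2·π_2 + 0.16·π_3 + 0.24·π_4
π_3 = 0.28·π_1 + 0.32·π_2 + 0.2·π_3 + 0.24·π_4
Solving with the normalization constraint gives π = (0.2254, 0.2197, 0.2563, 0.2986).
So the stationary probability of Trainee is 0.2563.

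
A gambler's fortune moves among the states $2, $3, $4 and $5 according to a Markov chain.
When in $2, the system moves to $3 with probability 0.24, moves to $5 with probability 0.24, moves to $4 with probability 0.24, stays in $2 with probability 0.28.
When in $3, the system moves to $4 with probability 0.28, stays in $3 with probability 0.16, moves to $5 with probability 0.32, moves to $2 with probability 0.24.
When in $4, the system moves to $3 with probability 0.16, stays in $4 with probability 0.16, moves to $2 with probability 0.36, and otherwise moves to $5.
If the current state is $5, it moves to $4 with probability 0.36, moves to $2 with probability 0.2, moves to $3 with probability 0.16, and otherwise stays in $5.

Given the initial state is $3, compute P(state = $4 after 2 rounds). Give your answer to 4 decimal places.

Propagate the distribution vector 2 rounds from $3.
After 0 rounds: (0.0000, 1.0000, 0.0000, 0.0000)
After 1 round: (0.2400, 0.1600, 0.2800, 0.3200)
After 2 rounds: (0.2704, 0.1792, 0.2624, 0.2880)
P(in $4 after 2 rounds) = 0.2624

0.2624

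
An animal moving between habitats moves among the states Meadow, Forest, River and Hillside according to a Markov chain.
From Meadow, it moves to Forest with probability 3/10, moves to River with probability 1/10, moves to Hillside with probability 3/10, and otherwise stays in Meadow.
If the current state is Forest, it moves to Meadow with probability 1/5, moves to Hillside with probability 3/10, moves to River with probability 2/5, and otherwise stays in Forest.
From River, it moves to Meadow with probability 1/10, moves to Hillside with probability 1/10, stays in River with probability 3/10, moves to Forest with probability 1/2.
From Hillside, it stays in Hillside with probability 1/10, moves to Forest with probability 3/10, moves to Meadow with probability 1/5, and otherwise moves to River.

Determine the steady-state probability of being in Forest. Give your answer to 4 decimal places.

0.3021

Let the stationary distribution be π with π = πP and π_1 + π_2 + π_3 + π_4 = 1.
π_1 = 0.3·π_1 + 0.2·π_2 + 0.1·π_3 + 0.2·π_4
π_2 = 0.3·π_1 + 0.1·π_2 + 0.5·π_3 + 0.3·π_4
π_3 = 0.1·π_1 + 0.4·π_2 + 0.3·π_3 + 0.4·π_4
Solving with the normalization constraint gives π = (0.1875, 0.3021, 0.3125, 0.1979).
So the stationary probability of Forest is 0.3021.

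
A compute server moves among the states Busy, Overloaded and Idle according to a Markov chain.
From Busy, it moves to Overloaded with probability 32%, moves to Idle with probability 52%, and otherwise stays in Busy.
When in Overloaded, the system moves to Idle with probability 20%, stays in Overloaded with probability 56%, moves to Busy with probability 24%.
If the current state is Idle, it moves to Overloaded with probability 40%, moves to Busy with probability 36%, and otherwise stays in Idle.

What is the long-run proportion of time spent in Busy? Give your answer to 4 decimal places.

Let the stationary distribution be π with π = πP and π_1 + π_2 + π_3 = 1.
π_1 = 0.16·π_1 + 0.24·π_2 + 0.36·π_3
π_2 = 0.32·π_1 + 0.56·π_2 + 0.4·π_3
Solving with the normalization constraint gives π = (0.2548, 0.4519, 0.2933).
So the stationary probability of Busy is 0.2548.

0.2548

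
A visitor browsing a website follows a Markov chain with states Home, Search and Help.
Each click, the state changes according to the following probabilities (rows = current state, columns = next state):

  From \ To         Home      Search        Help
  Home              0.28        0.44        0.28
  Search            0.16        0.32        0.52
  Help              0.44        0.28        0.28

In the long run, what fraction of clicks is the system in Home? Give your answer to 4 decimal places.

Let the stationary distribution be π with π = πP and π_1 + π_2 + π_3 = 1.
π_1 = 0.28·π_1 + 0.16·π_2 + 0.44·π_3
π_2 = 0.44·π_1 + 0.32·π_2 + 0.28·π_3
Solving with the normalization constraint gives π = (0.2970, 0.3412, 0.3619).
So the stationary probability of Home is 0.2970.

0.2970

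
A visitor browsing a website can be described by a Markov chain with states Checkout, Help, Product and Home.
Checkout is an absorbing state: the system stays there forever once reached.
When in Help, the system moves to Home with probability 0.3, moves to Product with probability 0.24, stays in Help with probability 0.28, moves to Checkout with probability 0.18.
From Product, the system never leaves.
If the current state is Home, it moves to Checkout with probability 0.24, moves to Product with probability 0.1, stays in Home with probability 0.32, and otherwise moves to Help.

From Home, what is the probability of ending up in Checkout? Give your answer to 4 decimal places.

Let h(s) be the probability of absorption at Checkout starting from transient state s. Then h(Checkout) = 1 and h(Product) = 0. By first-step analysis:
h(Help) = 0.18·1 + 0.28·h(Help) + 0.24·0 + 0.3·h(Home)
h(Home) = 0.24·1 + 0.34·h(Help) + 0.1·0 + 0.32·h(Home)
Solving: h(Help) = 0.5015, h(Home) = 0.6037.
Starting from Home, the probability is 0.6037.

0.6037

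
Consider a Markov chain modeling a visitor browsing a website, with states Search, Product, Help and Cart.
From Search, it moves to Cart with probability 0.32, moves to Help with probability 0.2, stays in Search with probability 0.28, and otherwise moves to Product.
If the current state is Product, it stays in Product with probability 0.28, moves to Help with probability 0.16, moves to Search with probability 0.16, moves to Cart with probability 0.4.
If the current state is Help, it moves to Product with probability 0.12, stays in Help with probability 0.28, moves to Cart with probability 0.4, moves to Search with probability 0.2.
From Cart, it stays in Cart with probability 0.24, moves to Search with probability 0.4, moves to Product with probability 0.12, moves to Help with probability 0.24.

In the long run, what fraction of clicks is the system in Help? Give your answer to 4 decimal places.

Let the stationary distribution be π with π = πP and π_1 + π_2 + π_3 + π_4 = 1.
π_1 = 0.28·π_1 + 0.16·π_2 + 0.2·π_3 + 0.4·π_4
π_2 = 0.2·π_1 + 0.28·π_2 + 0.12·π_3 + 0.12·π_4
π_3 = 0.2·π_1 + 0.16·π_2 + 0.28·π_3 + 0.24·π_4
Solving with the normalization constraint gives π = (0.2808, 0.1696, 0.2242, 0.3255).
So the stationary probability of Help is 0.2242.

0.2242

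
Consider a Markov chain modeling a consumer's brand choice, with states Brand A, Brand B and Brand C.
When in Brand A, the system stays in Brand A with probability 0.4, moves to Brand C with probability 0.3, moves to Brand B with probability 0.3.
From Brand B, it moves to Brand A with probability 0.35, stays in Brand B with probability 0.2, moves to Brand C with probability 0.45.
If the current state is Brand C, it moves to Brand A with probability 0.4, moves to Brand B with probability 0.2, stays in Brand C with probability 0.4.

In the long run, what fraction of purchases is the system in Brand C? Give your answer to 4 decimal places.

Let the stationary distribution be π with π = πP and π_1 + π_2 + π_3 = 1.
π_1 = 0.4·π_1 + 0.35·π_2 + 0.4·π_3
π_2 = 0.3·π_1 + 0.2·π_2 + 0.2·π_3
Solving with the normalization constraint gives π = (0.3881, 0.2388, 0.3731).
So the stationary probability of Brand C is 0.3731.

0.3731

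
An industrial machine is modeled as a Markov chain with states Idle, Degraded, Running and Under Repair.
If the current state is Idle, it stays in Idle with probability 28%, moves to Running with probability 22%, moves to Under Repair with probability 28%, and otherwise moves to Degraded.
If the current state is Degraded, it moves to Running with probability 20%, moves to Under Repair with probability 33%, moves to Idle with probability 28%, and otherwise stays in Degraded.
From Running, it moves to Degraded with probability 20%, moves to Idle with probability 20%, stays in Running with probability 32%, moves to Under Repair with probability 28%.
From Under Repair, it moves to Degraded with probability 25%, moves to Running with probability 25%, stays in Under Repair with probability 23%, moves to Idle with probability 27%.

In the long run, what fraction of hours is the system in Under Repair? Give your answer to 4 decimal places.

Let the stationary distribution be π with π = πP and π_1 + π_2 + π_3 + π_4 = 1.
π_1 = 0.28·π_1 + 0.28·π_2 + 0.2·π_3 + 0.27·π_4
π_2 = 0.22·π_1 + 0.19·π_2 + 0.2·π_3 + 0.25·π_4
π_3 = 0.22·π_1 + 0.2·π_2 + 0.32·π_3 + 0.25·π_4
Solving with the normalization constraint gives π = (0.2573, 0.2168, 0.2489, 0.2770).
So the stationary probability of Under Repair is 0.2770.

0.2770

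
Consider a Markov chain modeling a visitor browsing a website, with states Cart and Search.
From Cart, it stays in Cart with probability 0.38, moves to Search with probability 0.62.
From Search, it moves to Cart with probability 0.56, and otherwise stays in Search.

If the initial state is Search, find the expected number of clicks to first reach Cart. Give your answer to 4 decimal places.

1.7857

Let t(s) be the expected number of clicks to first reach Cart from state s, with t(Cart) = 0. Conditioning on the first click:
t(Search) = 1 + 0.44·t(Search)
Solving: t(Search) = 1.7857.
Expected clicks from Search to Cart: 1.7857.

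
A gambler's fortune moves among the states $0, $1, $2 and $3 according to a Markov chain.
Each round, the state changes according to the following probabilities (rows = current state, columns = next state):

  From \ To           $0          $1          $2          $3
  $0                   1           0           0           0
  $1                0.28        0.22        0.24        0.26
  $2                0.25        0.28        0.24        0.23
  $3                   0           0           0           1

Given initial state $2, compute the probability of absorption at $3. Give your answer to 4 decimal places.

0.4798

Let h(s) be the probability of absorption at $3 starting from transient state s. Then h($3) = 1 and h($0) = 0. By first-step analysis:
h($1) = 0.28·0 + 0.22·h($1) + 0.24·h($2) + 0.26·1
h($2) = 0.25·0 + 0.28·h($1) + 0.24·h($2) + 0.23·1
Solving: h($1) = 0.4810, h($2) = 0.4798.
Starting from $2, the probability is 0.4798.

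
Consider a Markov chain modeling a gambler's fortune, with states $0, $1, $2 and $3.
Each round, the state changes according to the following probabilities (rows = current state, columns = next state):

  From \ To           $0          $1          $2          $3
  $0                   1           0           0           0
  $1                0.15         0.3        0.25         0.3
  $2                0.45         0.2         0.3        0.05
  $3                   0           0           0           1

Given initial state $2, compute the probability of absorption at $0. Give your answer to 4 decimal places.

Let h(s) be the probability of absorption at $0 starting from transient state s. Then h($0) = 1 and h($3) = 0. By first-step analysis:
h($1) = 0.15·1 + 0.3·h($1) + 0.25·h($2) + 0.3·0
h($2) = 0.45·1 + 0.2·h($1) + 0.3·h($2) + 0.05·0
Solving: h($1) = 0.4943, h($2) = 0.7841.
Starting from $2, the probability is 0.7841.

0.7841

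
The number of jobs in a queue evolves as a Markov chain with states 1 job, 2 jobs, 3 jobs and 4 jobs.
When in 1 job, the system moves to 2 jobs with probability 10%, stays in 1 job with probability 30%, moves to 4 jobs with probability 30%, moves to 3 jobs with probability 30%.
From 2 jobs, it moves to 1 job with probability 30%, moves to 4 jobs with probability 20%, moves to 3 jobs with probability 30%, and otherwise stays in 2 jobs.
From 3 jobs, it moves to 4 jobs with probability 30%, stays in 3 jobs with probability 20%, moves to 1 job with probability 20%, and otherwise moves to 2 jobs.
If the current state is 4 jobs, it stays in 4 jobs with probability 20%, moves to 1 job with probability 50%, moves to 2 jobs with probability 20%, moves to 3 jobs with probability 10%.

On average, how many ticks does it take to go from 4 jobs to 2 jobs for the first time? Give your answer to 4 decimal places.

Let t(s) be the expected number of ticks to first reach 2 jobs from state s, with t(2 jobs) = 0. Conditioning on the first tick:
t(1 job) = 1 + 0.3·t(1 job) + 0.3·t(3 jobs) + 0.3·t(4 jobs)
t(3 jobs) = 1 + 0.2·t(1 job) + 0.2·t(3 jobs) + 0.3·t(4 jobs)
t(4 jobs) = 1 + 0.5·t(1 job) + 0.1·t(3 jobs) + 0.2·t(4 jobs)
Solving: t(1 job) = 5.8173, t(3 jobs) = 4.7596, t(4 jobs) = 5.4808.
Expected ticks from 4 jobs to 2 jobs: 5.4808.

5.4808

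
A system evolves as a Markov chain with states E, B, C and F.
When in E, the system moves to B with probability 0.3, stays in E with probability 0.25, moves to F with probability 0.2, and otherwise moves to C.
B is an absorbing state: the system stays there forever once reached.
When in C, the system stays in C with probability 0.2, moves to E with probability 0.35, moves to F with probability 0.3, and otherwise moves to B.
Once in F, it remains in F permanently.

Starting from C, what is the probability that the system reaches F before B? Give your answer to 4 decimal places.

0.5756

Let h(s) be the probability of absorption at F starting from transient state s. Then h(F) = 1 and h(B) = 0. By first-step analysis:
h(E) = 0.25·h(E) + 0.3·0 + 0.25·h(C) + 0.2·1
h(C) = 0.35·h(E) + 0.15·0 + 0.2·h(C) + 0.3·1
Solving: h(E) = 0.4585, h(C) = 0.5756.
Starting from C, the probability is 0.5756.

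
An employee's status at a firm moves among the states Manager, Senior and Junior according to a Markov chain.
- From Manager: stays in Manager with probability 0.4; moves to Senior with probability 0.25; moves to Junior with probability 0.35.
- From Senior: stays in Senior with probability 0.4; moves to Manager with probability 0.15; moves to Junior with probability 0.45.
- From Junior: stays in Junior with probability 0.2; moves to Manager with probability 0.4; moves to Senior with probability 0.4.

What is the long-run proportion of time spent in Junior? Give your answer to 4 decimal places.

Let the stationary distribution be π with π = πP and π_1 + π_2 + π_3 = 1.
π_1 = 0.4·π_1 + 0.15·π_2 + 0.4·π_3
π_2 = 0.25·π_1 + 0.4·π_2 + 0.4·π_3
Solving with the normalization constraint gives π = (0.3117, 0.3532, 0.3351).
So the stationary probability of Junior is 0.3351.

0.3351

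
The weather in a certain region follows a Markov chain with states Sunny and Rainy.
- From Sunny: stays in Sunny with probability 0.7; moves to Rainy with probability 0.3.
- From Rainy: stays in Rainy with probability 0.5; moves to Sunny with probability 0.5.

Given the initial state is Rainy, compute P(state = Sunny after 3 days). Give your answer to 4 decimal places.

0.6200

Propagate the distribution vector 3 days from Rainy.
After 0 days: (0.0000, 1.0000)
After 1 day: (0.5000, 0.5000)
After 2 days: (0.6000, 0.4000)
After 3 days: (0.6200, 0.3800)
P(in Sunny after 3 days) = 0.6200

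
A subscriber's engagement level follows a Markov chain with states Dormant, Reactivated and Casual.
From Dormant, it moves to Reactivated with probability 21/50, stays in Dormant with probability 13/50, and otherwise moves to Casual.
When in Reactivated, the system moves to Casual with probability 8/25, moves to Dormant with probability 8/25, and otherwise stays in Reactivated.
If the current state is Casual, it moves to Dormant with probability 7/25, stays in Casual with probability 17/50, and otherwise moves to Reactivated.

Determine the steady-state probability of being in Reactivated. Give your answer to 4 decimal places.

Let the stationary distribution be π with π = πP and π_1 + π_2 + π_3 = 1.
π_1 = 0.26·π_1 + 0.32·π_2 + 0.28·π_3
π_2 = 0.42·π_1 + 0.36·π_2 + 0.38·π_3
Solving with the normalization constraint gives π = (0.2896, 0.3839, 0.3265).
So the stationary probability of Reactivated is 0.3839.

0.3839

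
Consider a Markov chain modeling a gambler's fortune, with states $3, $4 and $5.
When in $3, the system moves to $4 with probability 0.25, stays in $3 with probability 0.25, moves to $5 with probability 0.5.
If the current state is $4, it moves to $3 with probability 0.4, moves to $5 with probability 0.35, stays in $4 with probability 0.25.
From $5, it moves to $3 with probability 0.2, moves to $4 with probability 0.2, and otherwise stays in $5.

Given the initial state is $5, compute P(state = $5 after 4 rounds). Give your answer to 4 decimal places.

0.5185

Propagate the distribution vector 4 rounds from $5.
After 0 rounds: (0.0000, 0.0000, 1.0000)
After 1 round: (0.2000, 0.2000, 0.6000)
After 2 rounds: (0.2500, 0.2200, 0.5300)
After 3 rounds: (0.2565, 0.2235, 0.5200)
After 4 rounds: (0.2575, 0.2240, 0.5185)
P(in $5 after 4 rounds) = 0.5185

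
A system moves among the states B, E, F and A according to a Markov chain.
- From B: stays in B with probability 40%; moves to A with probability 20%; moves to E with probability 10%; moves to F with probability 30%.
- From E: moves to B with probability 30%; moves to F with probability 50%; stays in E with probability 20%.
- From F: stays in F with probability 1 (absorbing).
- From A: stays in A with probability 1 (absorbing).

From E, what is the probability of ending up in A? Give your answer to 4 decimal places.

Let h(s) be the probability of absorption at A starting from transient state s. Then h(A) = 1 and h(F) = 0. By first-step analysis:
h(B) = 0.4·h(B) + 0.1·h(E) + 0.3·0 + 0.2·1
h(E) = 0.3·h(B) + 0.2·h(E) + 0.5·0
Solving: h(B) = 0.3556, h(E) = 0.1333.
Starting from E, the probability is 0.1333.

0.1333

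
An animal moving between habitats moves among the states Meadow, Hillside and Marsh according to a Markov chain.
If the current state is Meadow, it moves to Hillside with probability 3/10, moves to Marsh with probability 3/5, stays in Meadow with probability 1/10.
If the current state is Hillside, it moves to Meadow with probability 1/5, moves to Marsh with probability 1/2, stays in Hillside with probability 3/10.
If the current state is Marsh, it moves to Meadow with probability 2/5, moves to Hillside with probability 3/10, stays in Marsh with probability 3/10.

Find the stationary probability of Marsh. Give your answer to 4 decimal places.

Let the stationary distribution be π with π = πP and π_1 + π_2 + π_3 = 1.
π_1 = 0.1·π_1 + 0.2·π_2 + 0.4·π_3
π_2 = 0.3·π_1 + 0.3·π_2 + 0.3·π_3
Solving with the normalization constraint gives π = (0.2615, 0.3000, 0.4385).
So the stationary probability of Marsh is 0.4385.

0.4385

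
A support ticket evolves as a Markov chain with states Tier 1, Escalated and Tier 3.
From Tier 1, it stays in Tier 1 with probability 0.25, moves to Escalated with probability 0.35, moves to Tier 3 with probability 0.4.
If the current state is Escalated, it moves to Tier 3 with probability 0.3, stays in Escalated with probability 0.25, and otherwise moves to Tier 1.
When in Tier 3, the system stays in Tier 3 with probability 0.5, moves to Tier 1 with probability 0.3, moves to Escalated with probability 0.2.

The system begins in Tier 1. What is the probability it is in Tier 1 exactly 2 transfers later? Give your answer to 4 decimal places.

0.3400

Sum over the intermediate state after 1 transfer:
P = P(Tier 1→Tier 1)·P(Tier 1→Tier 1) + P(Tier 1→Escalated)·P(Escalated→Tier 1) + P(Tier 1→Tier 3)·P(Tier 3→Tier 1)
  = 0.25×0.25 + 0.35×0.45 + 0.4×0.3
  = 0.0625 + 0.1575 + 0.1200 = 0.3400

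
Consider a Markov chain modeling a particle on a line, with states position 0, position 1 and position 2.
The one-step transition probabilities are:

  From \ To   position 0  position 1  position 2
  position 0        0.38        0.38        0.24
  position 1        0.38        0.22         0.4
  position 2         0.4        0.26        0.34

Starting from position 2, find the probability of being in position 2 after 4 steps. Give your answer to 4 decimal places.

Propagate the distribution vector 4 steps from position 2.
After 0 steps: (0.0000, 0.0000, 1.0000)
After 1 step: (0.4000, 0.2600, 0.3400)
After 2 steps: (0.3868, 0.2976, 0.3156)
After 3 steps: (0.3863, 0.2945, 0.3192)
After 4 steps: (0.3864, 0.2946, 0.3190)
P(in position 2 after 4 steps) = 0.3190

0.3190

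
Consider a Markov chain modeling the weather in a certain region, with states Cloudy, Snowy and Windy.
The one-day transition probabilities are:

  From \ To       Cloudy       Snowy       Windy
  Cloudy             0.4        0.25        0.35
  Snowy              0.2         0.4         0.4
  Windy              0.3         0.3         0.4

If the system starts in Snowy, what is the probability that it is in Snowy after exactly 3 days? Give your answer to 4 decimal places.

0.3190

Propagate the distribution vector 3 days from Snowy.
After 0 days: (0.0000, 1.0000, 0.0000)
After 1 day: (0.2000, 0.4000, 0.4000)
After 2 days: (0.2800, 0.3300, 0.3900)
After 3 days: (0.2950, 0.3190, 0.3860)
P(in Snowy after 3 days) = 0.3190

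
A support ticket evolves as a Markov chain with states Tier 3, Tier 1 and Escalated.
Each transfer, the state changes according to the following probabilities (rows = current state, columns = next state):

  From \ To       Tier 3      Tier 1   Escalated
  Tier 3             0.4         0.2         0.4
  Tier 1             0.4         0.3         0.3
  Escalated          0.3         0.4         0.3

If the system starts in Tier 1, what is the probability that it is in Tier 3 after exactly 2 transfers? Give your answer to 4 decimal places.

Sum over the intermediate state after 1 transfer:
P = P(Tier 1→Tier 3)·P(Tier 3→Tier 3) + P(Tier 1→Tier 1)·P(Tier 1→Tier 3) + P(Tier 1→Escalated)·P(Escalated→Tier 3)
  = 0.4×0.4 + 0.3×0.4 + 0.3×0.3
  = 0.1600 + 0.1200 + 0.0900 = 0.3700

0.3700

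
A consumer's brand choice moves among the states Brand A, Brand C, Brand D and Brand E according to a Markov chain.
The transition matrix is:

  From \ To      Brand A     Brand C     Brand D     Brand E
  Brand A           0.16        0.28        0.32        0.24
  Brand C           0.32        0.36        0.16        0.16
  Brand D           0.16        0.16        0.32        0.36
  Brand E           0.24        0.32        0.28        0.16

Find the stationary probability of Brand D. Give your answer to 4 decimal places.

Let the stationary distribution be π with π = πP and π_1 + π_2 + π_3 + π_4 = 1.
π_1 = 0.16·π_1 + 0.32·π_2 + 0.16·π_3 + 0.24·π_4
π_2 = 0.28·π_1 + 0.36·π_2 + 0.16·π_3 + 0.32·π_4
π_3 = 0.32·π_1 + 0.16·π_2 + 0.32·π_3 + 0.28·π_4
Solving with the normalization constraint gives π = (0.2232, 0.2797, 0.2660, 0.2311).
So the stationary probability of Brand D is 0.2660.

0.2660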